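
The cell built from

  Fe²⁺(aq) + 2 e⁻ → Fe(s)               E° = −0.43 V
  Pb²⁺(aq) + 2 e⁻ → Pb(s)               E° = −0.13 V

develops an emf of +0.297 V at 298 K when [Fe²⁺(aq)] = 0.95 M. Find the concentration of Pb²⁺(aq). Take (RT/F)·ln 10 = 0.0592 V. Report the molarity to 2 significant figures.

Pb²⁺/Pb is the cathode (higher E°); E°cell = −0.13 − (−0.43) = +0.30 V with n = 2.
Since E = E° − (0.0592/n)·log Q, log Q = n(E° − E)/0.0592 = 0.101.
For Pb²⁺(aq) + Fe(s) → Pb(s) + Fe²⁺(aq), the reaction quotient is Q = [Fe²⁺(aq)] / [Pb²⁺(aq)].
Isolating [Pb²⁺(aq)] in Q = 10^{0.101} yields log [Pb²⁺(aq)] = −0.123, i.e. 0.75 M.

0.75 M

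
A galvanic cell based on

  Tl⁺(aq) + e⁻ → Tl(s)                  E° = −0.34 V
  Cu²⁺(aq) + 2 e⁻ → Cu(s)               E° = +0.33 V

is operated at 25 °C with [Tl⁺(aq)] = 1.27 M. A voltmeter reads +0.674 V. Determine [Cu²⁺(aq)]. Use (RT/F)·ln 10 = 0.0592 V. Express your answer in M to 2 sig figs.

2.2 M

Cu²⁺/Cu is the cathode (higher E°); E°cell = +0.33 − (−0.34) = +0.67 V with n = 2.
Rearranging E = E° − (0.0592/n)·log Q gives log Q = 2(+0.67 − (+0.674))/0.0592 = −0.135.
The balanced reaction is Cu²⁺(aq) + 2 Tl(s) → Cu(s) + 2 Tl⁺(aq), so Q = [Tl⁺(aq)]^2 / [Cu²⁺(aq)].
Isolating [Cu²⁺(aq)] in Q = 10^{−0.135} yields log [Cu²⁺(aq)] = 0.343, i.e. 2.2 M.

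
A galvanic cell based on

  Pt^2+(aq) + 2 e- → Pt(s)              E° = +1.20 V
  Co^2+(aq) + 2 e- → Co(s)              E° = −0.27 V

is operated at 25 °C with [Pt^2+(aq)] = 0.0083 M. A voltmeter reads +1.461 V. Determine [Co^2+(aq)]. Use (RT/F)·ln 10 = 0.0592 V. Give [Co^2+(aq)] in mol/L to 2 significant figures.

0.017 M

The Pt²⁺/Pt couple has the larger reduction potential, so it is the cathode: E°cell = +1.20 − (−0.27) = +1.47 V and n = 2.
Rearranging E = E° − (0.0592/n)·log Q gives log Q = 2(+1.47 − (+1.461))/0.0592 = 0.304.
Balancing electrons gives Pt^2+(aq) + Co(s) → Pt(s) + Co^2+(aq); thus Q = [Co^2+(aq)] / [Pt^2+(aq)].
Isolating [Co^2+(aq)] in Q = 10^{0.304} yields log [Co^2+(aq)] = −1.777, i.e. 0.017 M.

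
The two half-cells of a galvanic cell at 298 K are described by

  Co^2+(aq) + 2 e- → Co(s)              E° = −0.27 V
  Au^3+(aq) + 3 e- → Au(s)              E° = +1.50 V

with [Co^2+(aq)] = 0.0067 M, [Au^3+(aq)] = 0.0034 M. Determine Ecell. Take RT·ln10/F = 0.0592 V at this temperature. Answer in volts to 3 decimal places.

+1.786 V

The Au³⁺/Au couple has the more positive E°, so it is the cathode; Co²⁺/Co is the anode.
E°cell = E°cat − E°an = +1.50 − (−0.27) = +1.77 V; n = 6.
Balancing gives 2 Au^3+(aq) + 3 Co(s) → 2 Au(s) + 3 Co^2+(aq); hence Q = [Co^2+(aq)]^3 / [Au^3+(aq)]^2 = 0.026 (log Q = −1.585).
Applying E = E° − (RT ln10/nF)·log Q gives +1.77 − (0.0592/6)(−1.585) = +1.786 V.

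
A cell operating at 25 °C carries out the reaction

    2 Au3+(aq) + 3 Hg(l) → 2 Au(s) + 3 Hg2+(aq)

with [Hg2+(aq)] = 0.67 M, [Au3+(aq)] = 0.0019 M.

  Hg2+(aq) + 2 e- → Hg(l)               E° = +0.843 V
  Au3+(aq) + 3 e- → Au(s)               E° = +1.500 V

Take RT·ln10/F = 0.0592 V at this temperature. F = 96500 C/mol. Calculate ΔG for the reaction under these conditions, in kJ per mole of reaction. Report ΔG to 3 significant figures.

−352 kJ/mol

With Au³⁺/Au reduced at the cathode, E°cell = +1.500 − (+0.843) = +0.657 V and n = 6.
The reaction quotient is [Hg2+(aq)]^3 / [Au3+(aq)]^2 = 8.33×10^4; by Nernst, E = +0.657 − (0.0592/6)(4.921) = +0.6084 V.
ΔG = −nFE = −(6)(96500)(+0.6084) J/mol = −352 kJ/mol.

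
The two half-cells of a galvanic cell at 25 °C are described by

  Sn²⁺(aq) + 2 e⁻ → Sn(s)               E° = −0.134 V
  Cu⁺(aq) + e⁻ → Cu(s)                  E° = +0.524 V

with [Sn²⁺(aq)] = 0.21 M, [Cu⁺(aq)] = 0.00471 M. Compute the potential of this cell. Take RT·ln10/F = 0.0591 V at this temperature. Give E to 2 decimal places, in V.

+0.54 V

Cu⁺/Cu is reduced (cathode, E° = +0.524 V) and Sn²⁺/Sn is oxidized (anode).
E°cell = +0.524 − (−0.134) = +0.658 V, with n = 2 electrons transferred.
For the overall reaction 2 Cu⁺(aq) + Sn(s) → 2 Cu(s) + Sn²⁺(aq), Q = [Sn²⁺(aq)] / [Cu⁺(aq)]^2 = 9.47×10^3, giving log Q = 3.976.
Applying E = E° − (RT ln10/nF)·log Q gives +0.658 − (0.0591/2)(3.976) = +0.54 V.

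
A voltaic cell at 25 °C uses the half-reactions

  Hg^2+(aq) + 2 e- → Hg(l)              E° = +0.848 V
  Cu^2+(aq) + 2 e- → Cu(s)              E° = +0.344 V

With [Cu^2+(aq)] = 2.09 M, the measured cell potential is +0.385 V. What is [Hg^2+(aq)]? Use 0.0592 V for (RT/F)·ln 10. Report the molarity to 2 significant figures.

The Hg²⁺/Hg couple has the larger reduction potential, so it is the cathode: E°cell = +0.848 − (+0.344) = +0.504 V and n = 2.
Rearranging E = E° − (0.0592/n)·log Q gives log Q = 2(+0.504 − (+0.385))/0.0592 = 4.020.
The balanced reaction is Hg^2+(aq) + Cu(s) → Hg(l) + Cu^2+(aq), so Q = [Cu^2+(aq)] / [Hg^2+(aq)].
Substituting the known concentrations and solving, log [Hg^2+(aq)] = −3.700 and [Hg^2+(aq)] = 0.00020 M.

0.00020 M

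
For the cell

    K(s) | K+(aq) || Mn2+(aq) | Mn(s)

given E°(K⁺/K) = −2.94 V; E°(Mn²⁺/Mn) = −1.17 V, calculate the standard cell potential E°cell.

By convention the left-hand electrode in cell notation is the anode (oxidation) and the right-hand electrode is the cathode (reduction).
E°cell = E°(right) − E°(left) = −1.17 − (−2.94) = +1.77 V.

+1.77 V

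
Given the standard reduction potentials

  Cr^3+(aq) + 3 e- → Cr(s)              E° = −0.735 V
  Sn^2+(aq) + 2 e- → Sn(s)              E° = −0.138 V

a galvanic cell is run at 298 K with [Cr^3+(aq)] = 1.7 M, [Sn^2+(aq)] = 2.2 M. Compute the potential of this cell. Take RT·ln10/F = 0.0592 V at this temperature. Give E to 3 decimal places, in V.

Sn²⁺/Sn is reduced (cathode, E° = −0.138 V) and Cr³⁺/Cr is oxidized (anode).
E°cell = −0.138 − (−0.735) = +0.597 V, with n = 6 electrons transferred.
For the overall reaction 3 Sn^2+(aq) + 2 Cr(s) → 3 Sn(s) + 2 Cr^3+(aq), Q = [Cr^3+(aq)]^2 / [Sn^2+(aq)]^3 = 0.271, giving log Q = −0.566.
E = E° − (0.0592/n)·log Q = +0.597 − (0.0592/6)(−0.566) = +0.603 V.

+0.603 V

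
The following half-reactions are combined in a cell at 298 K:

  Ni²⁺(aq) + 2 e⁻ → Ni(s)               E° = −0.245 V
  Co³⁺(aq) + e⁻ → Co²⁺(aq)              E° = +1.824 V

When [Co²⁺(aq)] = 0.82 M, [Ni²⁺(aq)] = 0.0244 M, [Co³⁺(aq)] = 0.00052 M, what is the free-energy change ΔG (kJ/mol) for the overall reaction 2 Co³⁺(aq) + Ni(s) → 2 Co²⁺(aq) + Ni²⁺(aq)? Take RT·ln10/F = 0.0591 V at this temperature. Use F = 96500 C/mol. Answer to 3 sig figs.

−372 kJ/mol

E°cell = +1.824 − (−0.245) = +2.069 V; the balanced reaction transfers n = 2 electrons.
The reaction quotient is ([Co²⁺(aq)]^2·[Ni²⁺(aq)]) / [Co³⁺(aq)]^2 = 6.07×10^4; by Nernst, E = +2.069 − (0.0591/2)(4.783) = +1.9277 V.
Then ΔG = −nFE = −2 × 96500 × +1.9277 J/mol = −372 kJ/mol.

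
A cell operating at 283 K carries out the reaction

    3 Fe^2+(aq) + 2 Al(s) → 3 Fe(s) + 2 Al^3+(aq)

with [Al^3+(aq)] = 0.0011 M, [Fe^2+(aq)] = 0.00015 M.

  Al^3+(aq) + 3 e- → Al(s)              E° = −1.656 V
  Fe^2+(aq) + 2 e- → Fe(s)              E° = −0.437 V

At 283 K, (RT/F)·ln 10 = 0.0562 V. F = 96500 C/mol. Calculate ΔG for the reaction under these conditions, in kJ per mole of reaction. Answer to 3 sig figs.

The standard cell potential is −0.437 − (−1.656) = +1.219 V, with n = 6 electrons in the balanced equation.
Q = [Al^3+(aq)]^2 / [Fe^2+(aq)]^3 = 3.59×10^5, so log Q = 5.555 and E = +1.219 − (0.0562/6)(5.555) = +1.1670 V.
ΔG = −nFE = −(6)(96500)(+1.1670) J/mol = −676 kJ/mol.

−676 kJ/mol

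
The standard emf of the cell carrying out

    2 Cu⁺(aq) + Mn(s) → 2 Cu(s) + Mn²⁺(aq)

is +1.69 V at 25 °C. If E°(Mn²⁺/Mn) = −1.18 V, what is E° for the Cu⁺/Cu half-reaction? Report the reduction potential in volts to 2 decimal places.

+0.51 V

In the reaction as written the Cu⁺/Cu couple is reduced (cathode) and Mn²⁺/Mn is oxidized (anode), so E°cell = E°(Cu⁺/Cu) − E°(Mn²⁺/Mn).
E°(Cu⁺/Cu) = E°cell + E°(anode) = +1.69 + (−1.18) = +0.51 V.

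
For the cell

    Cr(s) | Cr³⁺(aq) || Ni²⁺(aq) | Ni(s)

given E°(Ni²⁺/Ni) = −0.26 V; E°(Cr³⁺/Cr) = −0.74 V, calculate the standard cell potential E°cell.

By convention the left-hand electrode in cell notation is the anode (oxidation) and the right-hand electrode is the cathode (reduction).
E°cell = E°(right) − E°(left) = −0.26 − (−0.74) = +0.48 V.

+0.48 V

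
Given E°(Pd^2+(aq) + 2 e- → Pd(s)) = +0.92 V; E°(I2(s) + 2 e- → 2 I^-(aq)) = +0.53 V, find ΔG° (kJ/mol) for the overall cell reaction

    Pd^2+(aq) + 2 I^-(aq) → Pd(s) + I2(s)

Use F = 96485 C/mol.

−75.3 kJ/mol

In the reaction as written Pd^2+(aq) is reduced, so the Pd²⁺/Pd couple is the cathode and I₂/I⁻ is the anode.
E°cell = +0.92 − (+0.53) = +0.39 V; balancing electrons gives n = 2.
ΔG° = −nFE°cell = −(2)(96485)(+0.39) J/mol = −75.3 kJ/mol.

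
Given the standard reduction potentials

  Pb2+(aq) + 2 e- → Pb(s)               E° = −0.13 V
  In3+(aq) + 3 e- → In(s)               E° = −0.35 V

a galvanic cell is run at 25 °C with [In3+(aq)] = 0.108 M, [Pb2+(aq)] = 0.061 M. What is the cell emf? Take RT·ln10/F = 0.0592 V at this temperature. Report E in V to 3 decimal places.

Pb²⁺/Pb is reduced (cathode, E° = −0.13 V) and In³⁺/In is oxidized (anode).
The standard potential is −0.13 − (−0.35) = +0.22 V and the balanced reaction transfers n = 6 electrons.
For the overall reaction 3 Pb2+(aq) + 2 In(s) → 3 Pb(s) + 2 In3+(aq), Q = [In3+(aq)]^2 / [Pb2+(aq)]^3 = 51.4, giving log Q = 1.711.
E = E° − (0.0592/n)·log Q = +0.22 − (0.0592/6)(1.711) = +0.203 V.

+0.203 V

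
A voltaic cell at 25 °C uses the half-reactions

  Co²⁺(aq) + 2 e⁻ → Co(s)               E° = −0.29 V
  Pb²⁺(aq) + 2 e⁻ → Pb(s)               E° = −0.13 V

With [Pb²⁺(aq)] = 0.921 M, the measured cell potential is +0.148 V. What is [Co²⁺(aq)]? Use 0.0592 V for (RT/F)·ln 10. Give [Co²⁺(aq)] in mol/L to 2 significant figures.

With Pb²⁺/Pb at the cathode and Co²⁺/Co at the anode, E°cell = −0.13 − (−0.29) = +0.16 V (n = 2).
From the Nernst equation, log Q = n(E° − E)/0.0592 = 2·(+0.16 − (+0.148))/0.0592 = 0.405.
For Pb²⁺(aq) + Co(s) → Pb(s) + Co²⁺(aq), the reaction quotient is Q = [Co²⁺(aq)] / [Pb²⁺(aq)].
Solving for the unknown gives log [Co²⁺(aq)] = 0.369, so [Co²⁺(aq)] ≈ 2.3 M.

2.3 M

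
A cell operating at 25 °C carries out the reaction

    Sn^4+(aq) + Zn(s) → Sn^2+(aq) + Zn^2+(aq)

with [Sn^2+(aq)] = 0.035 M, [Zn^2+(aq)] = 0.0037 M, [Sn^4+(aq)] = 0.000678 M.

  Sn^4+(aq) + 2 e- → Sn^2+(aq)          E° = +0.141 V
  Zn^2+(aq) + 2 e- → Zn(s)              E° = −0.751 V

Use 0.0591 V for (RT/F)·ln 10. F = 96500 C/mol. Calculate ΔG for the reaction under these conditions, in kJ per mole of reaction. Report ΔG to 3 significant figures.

−176 kJ/mol

With Sn⁴⁺/Sn²⁺ reduced at the cathode, E°cell = +0.141 − (−0.751) = +0.892 V and n = 2.
Q = ([Sn^2+(aq)]·[Zn^2+(aq)]) / [Sn^4+(aq)] = 0.191, so log Q = −0.719 and E = +0.892 − (0.0591/2)(−0.719) = +0.9132 V.
Then ΔG = −nFE = −2 × 96500 × +0.9132 J/mol = −176 kJ/mol.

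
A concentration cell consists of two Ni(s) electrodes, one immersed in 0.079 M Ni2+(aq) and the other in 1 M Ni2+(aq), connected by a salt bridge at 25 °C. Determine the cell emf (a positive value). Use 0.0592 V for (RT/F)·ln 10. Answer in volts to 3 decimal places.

For a concentration cell E°cell = 0, since both electrodes use the same couple.
The compartment with the higher Ni2+(aq) concentration (1 M) acts as the cathode; ions are reduced there and produced at the dilute (0.079 M) anode.
With n = 2, Ecell = −(0.0592/2)·log([dilute]/[conc]) = −(0.0592/2)·log(0.079/1) = +0.033 V.

0.033 V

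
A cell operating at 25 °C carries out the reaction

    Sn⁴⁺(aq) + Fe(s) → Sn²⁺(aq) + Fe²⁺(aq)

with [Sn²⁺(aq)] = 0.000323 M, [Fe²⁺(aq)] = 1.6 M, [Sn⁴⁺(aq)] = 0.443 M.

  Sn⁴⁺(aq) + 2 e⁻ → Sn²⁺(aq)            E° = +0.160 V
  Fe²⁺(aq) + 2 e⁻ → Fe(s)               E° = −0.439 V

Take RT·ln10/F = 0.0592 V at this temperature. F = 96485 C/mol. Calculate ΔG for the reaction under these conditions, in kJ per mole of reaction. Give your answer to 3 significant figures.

−132 kJ/mol

E°cell = +0.160 − (−0.439) = +0.599 V; the balanced reaction transfers n = 2 electrons.
Here Q = ([Sn²⁺(aq)]·[Fe²⁺(aq)]) / [Sn⁴⁺(aq)] = 0.00117 (log Q = −2.933), giving E = +0.599 − (0.0592/2)·(−2.933) = +0.6858 V.
Then ΔG = −nFE = −2 × 96485 × +0.6858 J/mol = −132 kJ/mol.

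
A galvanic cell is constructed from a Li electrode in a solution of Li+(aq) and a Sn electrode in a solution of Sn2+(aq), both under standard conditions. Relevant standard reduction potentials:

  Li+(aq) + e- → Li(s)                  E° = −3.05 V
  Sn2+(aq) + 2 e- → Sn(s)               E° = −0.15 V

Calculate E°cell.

Of the two couples in this cell, the one with the more positive reduction potential is reduced at the cathode: here that is Sn²⁺/Sn (−0.15 V); Li⁺/Li (−3.05 V) is the anode.
E°cell = E°(cathode) − E°(anode) = −0.15 − (−3.05) = +2.90 V.

+2.90 V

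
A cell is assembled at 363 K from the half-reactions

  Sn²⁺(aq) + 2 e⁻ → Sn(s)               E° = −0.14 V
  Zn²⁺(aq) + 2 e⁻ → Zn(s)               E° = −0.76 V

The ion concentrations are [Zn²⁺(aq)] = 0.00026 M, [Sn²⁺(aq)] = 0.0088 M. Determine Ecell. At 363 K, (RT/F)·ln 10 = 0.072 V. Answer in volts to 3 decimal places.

+0.675 V

Sn²⁺/Sn is reduced (cathode, E° = −0.14 V) and Zn²⁺/Zn is oxidized (anode).
E°cell = −0.14 − (−0.76) = +0.62 V, with n = 2 electrons transferred.
For the overall reaction Sn²⁺(aq) + Zn(s) → Sn(s) + Zn²⁺(aq), Q = [Zn²⁺(aq)] / [Sn²⁺(aq)] = 0.0295, giving log Q = −1.530.
E = E° − (0.072/n)·log Q = +0.62 − (0.072/2)(−1.530) = +0.675 V.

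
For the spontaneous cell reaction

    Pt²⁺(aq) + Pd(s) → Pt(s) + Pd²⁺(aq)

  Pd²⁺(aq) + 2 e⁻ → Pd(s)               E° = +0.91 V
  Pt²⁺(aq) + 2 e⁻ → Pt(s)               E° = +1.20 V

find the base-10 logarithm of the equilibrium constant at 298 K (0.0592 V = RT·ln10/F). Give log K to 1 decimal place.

log K = 9.8

The Pt²⁺/Pt couple is reduced (cathode); E°cell = +1.20 − (+0.91) = +0.29 V with n = 2.
At equilibrium E = 0, so log K = nE°cell / 0.0592 = (2)(+0.29) / 0.0592 = 9.8.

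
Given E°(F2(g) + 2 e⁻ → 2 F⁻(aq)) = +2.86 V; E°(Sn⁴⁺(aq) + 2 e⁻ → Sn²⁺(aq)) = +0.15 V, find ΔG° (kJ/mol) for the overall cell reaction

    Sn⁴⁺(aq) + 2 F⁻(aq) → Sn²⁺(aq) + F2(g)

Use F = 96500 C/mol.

+523 kJ/mol

In the reaction as written Sn⁴⁺(aq) is reduced, so the Sn⁴⁺/Sn²⁺ couple is the cathode and F₂/F⁻ is the anode.
E°cell = +0.15 − (+2.86) = −2.71 V; balancing electrons gives n = 2.
ΔG° = −nFE°cell = −(2)(96500)(−2.71) J/mol = +523 kJ/mol.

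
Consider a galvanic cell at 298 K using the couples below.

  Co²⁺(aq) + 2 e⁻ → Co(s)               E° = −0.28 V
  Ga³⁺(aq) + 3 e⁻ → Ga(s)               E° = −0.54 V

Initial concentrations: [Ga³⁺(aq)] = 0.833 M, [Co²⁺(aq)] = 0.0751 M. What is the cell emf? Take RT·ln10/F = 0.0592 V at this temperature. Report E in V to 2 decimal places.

+0.23 V

The Co²⁺/Co couple has the more positive E°, so it is the cathode; Ga³⁺/Ga is the anode.
E°cell = E°cat − E°an = −0.28 − (−0.54) = +0.26 V; n = 6.
The balanced reaction is 3 Co²⁺(aq) + 2 Ga(s) → 3 Co(s) + 2 Ga³⁺(aq), so Q = [Ga³⁺(aq)]^2 / [Co²⁺(aq)]^3 = 1.64×10^3 and log Q = 3.214.
E = E° − (0.0592/n)·log Q = +0.26 − (0.0592/6)(3.214) = +0.23 V.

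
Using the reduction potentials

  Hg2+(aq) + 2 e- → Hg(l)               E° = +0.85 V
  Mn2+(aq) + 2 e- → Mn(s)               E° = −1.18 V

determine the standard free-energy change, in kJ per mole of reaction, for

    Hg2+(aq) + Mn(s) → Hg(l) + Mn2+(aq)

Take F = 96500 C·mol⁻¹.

In the reaction as written Hg2+(aq) is reduced, so the Hg²⁺/Hg couple is the cathode and Mn²⁺/Mn is the anode.
E°cell = +0.85 − (−1.18) = +2.03 V; balancing electrons gives n = 2.
ΔG° = −nFE°cell = −(2)(96500)(+2.03) J/mol = −392 kJ/mol.

−392 kJ/mol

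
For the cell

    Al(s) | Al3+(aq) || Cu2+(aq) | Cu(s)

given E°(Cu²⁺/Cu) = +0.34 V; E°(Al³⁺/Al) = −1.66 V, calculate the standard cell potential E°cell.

By convention the left-hand electrode in cell notation is the anode (oxidation) and the right-hand electrode is the cathode (reduction).
E°cell = E°(right) − E°(left) = +0.34 − (−1.66) = +2.00 V.

+2.00 V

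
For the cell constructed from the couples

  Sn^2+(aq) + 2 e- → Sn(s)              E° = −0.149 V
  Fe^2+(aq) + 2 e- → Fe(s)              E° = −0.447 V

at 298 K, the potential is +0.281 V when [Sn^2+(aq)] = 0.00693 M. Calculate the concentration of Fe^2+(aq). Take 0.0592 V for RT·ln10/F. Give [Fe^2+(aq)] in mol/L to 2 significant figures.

0.026 M

The Sn²⁺/Sn couple has the larger reduction potential, so it is the cathode: E°cell = −0.149 − (−0.447) = +0.298 V and n = 2.
From the Nernst equation, log Q = n(E° − E)/0.0592 = 2·(+0.298 − (+0.281))/0.0592 = 0.574.
Balancing electrons gives Sn^2+(aq) + Fe(s) → Sn(s) + Fe^2+(aq); thus Q = [Fe^2+(aq)] / [Sn^2+(aq)].
Isolating [Fe^2+(aq)] in Q = 10^{0.574} yields log [Fe^2+(aq)] = −1.585, i.e. 0.026 M.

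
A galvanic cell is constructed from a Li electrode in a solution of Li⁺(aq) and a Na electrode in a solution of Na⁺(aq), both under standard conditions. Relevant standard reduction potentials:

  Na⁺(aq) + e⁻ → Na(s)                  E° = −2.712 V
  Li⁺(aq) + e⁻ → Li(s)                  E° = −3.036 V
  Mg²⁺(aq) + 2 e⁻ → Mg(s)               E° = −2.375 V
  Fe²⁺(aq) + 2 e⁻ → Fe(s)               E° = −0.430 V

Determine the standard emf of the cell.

Of the two couples in this cell, the one with the more positive reduction potential is reduced at the cathode: here that is Na⁺/Na (−2.712 V); Li⁺/Li (−3.036 V) is the anode.
E°cell = E°(cathode) − E°(anode) = −2.712 − (−3.036) = +0.324 V.

+0.324 V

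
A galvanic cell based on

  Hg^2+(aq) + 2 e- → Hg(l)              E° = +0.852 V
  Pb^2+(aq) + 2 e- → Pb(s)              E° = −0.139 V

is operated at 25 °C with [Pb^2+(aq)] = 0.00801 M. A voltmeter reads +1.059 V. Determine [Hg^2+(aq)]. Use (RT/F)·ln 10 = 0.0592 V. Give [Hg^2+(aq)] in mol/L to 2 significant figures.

1.6 M

The Hg²⁺/Hg couple has the larger reduction potential, so it is the cathode: E°cell = +0.852 − (−0.139) = +0.991 V and n = 2.
From the Nernst equation, log Q = n(E° − E)/0.0592 = 2·(+0.991 − (+1.059))/0.0592 = −2.297.
Balancing electrons gives Hg^2+(aq) + Pb(s) → Hg(l) + Pb^2+(aq); thus Q = [Pb^2+(aq)] / [Hg^2+(aq)].
Isolating [Hg^2+(aq)] in Q = 10^{−2.297} yields log [Hg^2+(aq)] = 0.201, i.e. 1.6 M.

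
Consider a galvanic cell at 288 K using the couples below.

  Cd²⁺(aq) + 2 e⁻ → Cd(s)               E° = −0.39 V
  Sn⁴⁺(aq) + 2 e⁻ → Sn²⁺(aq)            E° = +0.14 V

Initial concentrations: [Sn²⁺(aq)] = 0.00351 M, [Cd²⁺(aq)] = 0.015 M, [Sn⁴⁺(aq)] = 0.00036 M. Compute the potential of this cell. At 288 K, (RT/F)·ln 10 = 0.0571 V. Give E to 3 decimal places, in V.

Since E°(Sn⁴⁺/Sn²⁺) > E°(Cd²⁺/Cd), Sn⁴⁺/Sn²⁺ serves as the cathode.
The standard potential is +0.14 − (−0.39) = +0.53 V and the balanced reaction transfers n = 2 electrons.
For the overall reaction Sn⁴⁺(aq) + Cd(s) → Sn²⁺(aq) + Cd²⁺(aq), Q = ([Sn²⁺(aq)]·[Cd²⁺(aq)]) / [Sn⁴⁺(aq)] = 0.146, giving log Q = −0.835.
By the Nernst equation, E = +0.53 − (0.0571/2)·(−0.835) = +0.554 V.

+0.554 V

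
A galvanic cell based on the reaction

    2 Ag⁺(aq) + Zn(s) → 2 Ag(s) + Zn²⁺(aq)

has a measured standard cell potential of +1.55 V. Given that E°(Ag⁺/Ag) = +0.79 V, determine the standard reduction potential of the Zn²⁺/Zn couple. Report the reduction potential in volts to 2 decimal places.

−0.76 V

In the reaction as written the Ag⁺/Ag couple is reduced (cathode) and Zn²⁺/Zn is oxidized (anode), so E°cell = E°(Ag⁺/Ag) − E°(Zn²⁺/Zn).
E°(Zn²⁺/Zn) = E°(cathode) − E°cell = +0.79 − (+1.55) = −0.76 V.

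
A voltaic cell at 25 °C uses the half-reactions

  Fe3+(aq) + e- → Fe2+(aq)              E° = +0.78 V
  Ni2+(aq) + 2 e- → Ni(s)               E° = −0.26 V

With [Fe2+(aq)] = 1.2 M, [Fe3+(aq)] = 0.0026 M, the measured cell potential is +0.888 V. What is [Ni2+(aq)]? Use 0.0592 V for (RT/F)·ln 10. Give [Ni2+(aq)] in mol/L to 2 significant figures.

With Fe³⁺/Fe²⁺ at the cathode and Ni²⁺/Ni at the anode, E°cell = +0.78 − (−0.26) = +1.04 V (n = 2).
From the Nernst equation, log Q = n(E° − E)/0.0592 = 2·(+1.04 − (+0.888))/0.0592 = 5.135.
Balancing electrons gives 2 Fe3+(aq) + Ni(s) → 2 Fe2+(aq) + Ni2+(aq); thus Q = ([Fe2+(aq)]^2·[Ni2+(aq)]) / [Fe3+(aq)]^2.
Solving for the unknown gives log [Ni2+(aq)] = −0.193, so [Ni2+(aq)] ≈ 0.64 M.

0.64 M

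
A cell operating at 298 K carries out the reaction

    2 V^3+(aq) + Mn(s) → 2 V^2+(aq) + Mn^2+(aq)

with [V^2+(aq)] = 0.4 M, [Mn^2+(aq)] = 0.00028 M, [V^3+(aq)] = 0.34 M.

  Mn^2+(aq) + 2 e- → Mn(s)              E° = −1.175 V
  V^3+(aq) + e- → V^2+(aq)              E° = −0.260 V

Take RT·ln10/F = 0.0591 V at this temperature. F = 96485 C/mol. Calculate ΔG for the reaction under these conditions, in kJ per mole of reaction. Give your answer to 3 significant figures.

E°cell = −0.260 − (−1.175) = +0.915 V; the balanced reaction transfers n = 2 electrons.
The reaction quotient is ([V^2+(aq)]^2·[Mn^2+(aq)]) / [V^3+(aq)]^2 = 0.000388; by Nernst, E = +0.915 − (0.0591/2)(−3.412) = +1.0158 V.
Then ΔG = −nFE = −2 × 96485 × +1.0158 J/mol = −196 kJ/mol.

−196 kJ/mol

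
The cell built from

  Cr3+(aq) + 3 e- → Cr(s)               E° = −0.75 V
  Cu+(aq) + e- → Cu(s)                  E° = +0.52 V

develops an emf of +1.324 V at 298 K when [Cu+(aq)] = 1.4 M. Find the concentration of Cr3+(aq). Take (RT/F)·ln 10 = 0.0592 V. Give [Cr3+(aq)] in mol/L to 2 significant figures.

With Cu⁺/Cu at the cathode and Cr³⁺/Cr at the anode, E°cell = +0.52 − (−0.75) = +1.27 V (n = 3).
Since E = E° − (0.0592/n)·log Q, log Q = n(E° − E)/0.0592 = −2.736.
Balancing electrons gives 3 Cu+(aq) + Cr(s) → 3 Cu(s) + Cr3+(aq); thus Q = [Cr3+(aq)] / [Cu+(aq)]^3.
Substituting the known concentrations and solving, log [Cr3+(aq)] = −2.298 and [Cr3+(aq)] = 0.0050 M.

0.0050 M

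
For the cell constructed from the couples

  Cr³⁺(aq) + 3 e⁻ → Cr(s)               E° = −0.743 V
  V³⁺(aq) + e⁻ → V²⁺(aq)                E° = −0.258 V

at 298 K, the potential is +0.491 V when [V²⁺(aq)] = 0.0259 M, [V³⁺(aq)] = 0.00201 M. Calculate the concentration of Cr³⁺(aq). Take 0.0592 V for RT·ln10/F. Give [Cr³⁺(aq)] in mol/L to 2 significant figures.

With V³⁺/V²⁺ at the cathode and Cr³⁺/Cr at the anode, E°cell = −0.258 − (−0.743) = +0.485 V (n = 3).
From the Nernst equation, log Q = n(E° − E)/0.0592 = 3·(+0.485 − (+0.491))/0.0592 = −0.304.
The balanced reaction is 3 V³⁺(aq) + Cr(s) → 3 V²⁺(aq) + Cr³⁺(aq), so Q = ([V²⁺(aq)]^3·[Cr³⁺(aq)]) / [V³⁺(aq)]^3.
Substituting the known concentrations and solving, log [Cr³⁺(aq)] = −3.634 and [Cr³⁺(aq)] = 0.00023 M.

0.00023 M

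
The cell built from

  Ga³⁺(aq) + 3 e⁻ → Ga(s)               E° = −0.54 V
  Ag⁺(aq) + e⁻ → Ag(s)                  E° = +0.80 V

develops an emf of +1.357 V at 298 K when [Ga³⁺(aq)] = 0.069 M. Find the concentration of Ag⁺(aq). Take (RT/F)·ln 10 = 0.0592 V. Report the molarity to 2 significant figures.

Ag⁺/Ag is the cathode (higher E°); E°cell = +0.80 − (−0.54) = +1.34 V with n = 3.
Since E = E° − (0.0592/n)·log Q, log Q = n(E° − E)/0.0592 = −0.861.
The balanced reaction is 3 Ag⁺(aq) + Ga(s) → 3 Ag(s) + Ga³⁺(aq), so Q = [Ga³⁺(aq)] / [Ag⁺(aq)]^3.
Isolating [Ag⁺(aq)] in Q = 10^{−0.861} yields log [Ag⁺(aq)] = −0.100, i.e. 0.79 M.

0.79 M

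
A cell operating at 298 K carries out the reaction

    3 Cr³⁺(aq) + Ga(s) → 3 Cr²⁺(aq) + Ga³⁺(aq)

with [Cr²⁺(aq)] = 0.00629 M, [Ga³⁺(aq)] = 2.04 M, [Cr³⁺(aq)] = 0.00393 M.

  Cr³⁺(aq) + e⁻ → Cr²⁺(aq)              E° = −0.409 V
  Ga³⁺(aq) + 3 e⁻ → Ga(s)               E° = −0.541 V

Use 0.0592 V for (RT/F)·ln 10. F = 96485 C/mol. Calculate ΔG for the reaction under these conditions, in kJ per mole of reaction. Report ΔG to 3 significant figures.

−32.9 kJ/mol

E°cell = −0.409 − (−0.541) = +0.132 V; the balanced reaction transfers n = 3 electrons.
Q = ([Cr²⁺(aq)]^3·[Ga³⁺(aq)]) / [Cr³⁺(aq)]^3 = 8.36, so log Q = 0.922 and E = +0.132 − (0.0592/3)(0.922) = +0.1138 V.
Finally ΔG = −nFE = −(3)(96485 C/mol)(+0.1138 V) = −32.9 kJ/mol.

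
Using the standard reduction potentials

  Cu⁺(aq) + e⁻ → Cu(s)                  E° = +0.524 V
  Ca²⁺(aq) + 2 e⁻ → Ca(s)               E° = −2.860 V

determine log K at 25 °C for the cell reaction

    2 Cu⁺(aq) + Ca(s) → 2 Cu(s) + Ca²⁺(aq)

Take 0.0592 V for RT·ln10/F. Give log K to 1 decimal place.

The Cu⁺/Cu couple is reduced (cathode); E°cell = +0.524 − (−2.860) = +3.384 V with n = 2.
At equilibrium E = 0, so log K = nE°cell / 0.0592 = (2)(+3.384) / 0.0592 = 114.3.

log K = 114.3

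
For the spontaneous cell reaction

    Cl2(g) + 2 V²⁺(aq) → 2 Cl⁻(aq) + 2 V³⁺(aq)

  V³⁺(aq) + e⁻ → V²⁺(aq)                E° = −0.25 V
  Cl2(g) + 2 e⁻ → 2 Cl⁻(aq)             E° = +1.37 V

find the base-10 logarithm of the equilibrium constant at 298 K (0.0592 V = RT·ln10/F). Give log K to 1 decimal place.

The Cl₂/Cl⁻ couple is reduced (cathode); E°cell = +1.37 − (−0.25) = +1.62 V with n = 2.
At equilibrium E = 0, so log K = nE°cell / 0.0592 = (2)(+1.62) / 0.0592 = 54.7.

log K = 54.7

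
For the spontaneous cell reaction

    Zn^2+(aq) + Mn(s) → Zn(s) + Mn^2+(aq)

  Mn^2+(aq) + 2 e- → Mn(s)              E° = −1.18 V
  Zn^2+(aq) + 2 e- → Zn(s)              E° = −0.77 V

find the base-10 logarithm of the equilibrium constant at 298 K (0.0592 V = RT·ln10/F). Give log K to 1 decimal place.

The Zn²⁺/Zn couple is reduced (cathode); E°cell = −0.77 − (−1.18) = +0.41 V with n = 2.
At equilibrium E = 0, so log K = nE°cell / 0.0592 = (2)(+0.41) / 0.0592 = 13.9.

log K = 13.9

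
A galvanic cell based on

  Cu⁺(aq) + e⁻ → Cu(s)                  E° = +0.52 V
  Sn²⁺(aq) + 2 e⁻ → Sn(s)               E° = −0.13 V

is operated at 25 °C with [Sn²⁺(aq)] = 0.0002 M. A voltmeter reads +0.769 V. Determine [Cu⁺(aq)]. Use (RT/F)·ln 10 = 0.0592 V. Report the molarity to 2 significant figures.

The Cu⁺/Cu couple has the larger reduction potential, so it is the cathode: E°cell = +0.52 − (−0.13) = +0.65 V and n = 2.
Rearranging E = E° − (0.0592/n)·log Q gives log Q = 2(+0.65 − (+0.769))/0.0592 = −4.020.
The balanced reaction is 2 Cu⁺(aq) + Sn(s) → 2 Cu(s) + Sn²⁺(aq), so Q = [Sn²⁺(aq)] / [Cu⁺(aq)]^2.
Isolating [Cu⁺(aq)] in Q = 10^{−4.020} yields log [Cu⁺(aq)] = 0.161, i.e. 1.4 M.

1.4 M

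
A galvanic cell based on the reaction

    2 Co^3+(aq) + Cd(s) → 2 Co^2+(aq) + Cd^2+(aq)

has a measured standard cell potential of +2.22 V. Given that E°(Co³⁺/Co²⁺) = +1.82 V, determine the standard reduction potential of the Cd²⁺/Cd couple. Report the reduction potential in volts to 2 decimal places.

In the reaction as written the Co³⁺/Co²⁺ couple is reduced (cathode) and Cd²⁺/Cd is oxidized (anode), so E°cell = E°(Co³⁺/Co²⁺) − E°(Cd²⁺/Cd).
E°(Cd²⁺/Cd) = E°(cathode) − E°cell = +1.82 − (+2.22) = −0.40 V.

−0.40 V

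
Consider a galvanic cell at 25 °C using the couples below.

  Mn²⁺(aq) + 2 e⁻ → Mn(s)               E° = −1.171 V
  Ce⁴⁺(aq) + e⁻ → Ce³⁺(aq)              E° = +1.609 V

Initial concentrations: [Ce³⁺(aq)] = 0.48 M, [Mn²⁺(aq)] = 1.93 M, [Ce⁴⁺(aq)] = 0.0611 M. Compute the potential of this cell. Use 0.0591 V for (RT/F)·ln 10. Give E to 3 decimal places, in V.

+2.719 V

The Ce⁴⁺/Ce³⁺ couple has the more positive E°, so it is the cathode; Mn²⁺/Mn is the anode.
The standard potential is +1.609 − (−1.171) = +2.780 V and the balanced reaction transfers n = 2 electrons.
The balanced reaction is 2 Ce⁴⁺(aq) + Mn(s) → 2 Ce³⁺(aq) + Mn²⁺(aq), so Q = ([Ce³⁺(aq)]^2·[Mn²⁺(aq)]) / [Ce⁴⁺(aq)]^2 = 119 and log Q = 2.076.
Applying E = E° − (RT ln10/nF)·log Q gives +2.780 − (0.0591/2)(2.076) = +2.719 V.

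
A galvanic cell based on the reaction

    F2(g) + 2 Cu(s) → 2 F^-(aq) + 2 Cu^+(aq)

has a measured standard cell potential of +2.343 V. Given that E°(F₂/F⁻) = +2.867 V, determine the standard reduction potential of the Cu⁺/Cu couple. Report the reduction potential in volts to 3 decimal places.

In the reaction as written the F₂/F⁻ couple is reduced (cathode) and Cu⁺/Cu is oxidized (anode), so E°cell = E°(F₂/F⁻) − E°(Cu⁺/Cu).
E°(Cu⁺/Cu) = E°(cathode) − E°cell = +2.867 − (+2.343) = +0.524 V.

+0.524 V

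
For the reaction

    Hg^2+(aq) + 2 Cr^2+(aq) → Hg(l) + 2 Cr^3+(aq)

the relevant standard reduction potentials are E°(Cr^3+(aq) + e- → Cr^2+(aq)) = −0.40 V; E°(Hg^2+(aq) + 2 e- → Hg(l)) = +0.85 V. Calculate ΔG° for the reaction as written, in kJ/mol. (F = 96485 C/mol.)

In the reaction as written Hg^2+(aq) is reduced, so the Hg²⁺/Hg couple is the cathode and Cr³⁺/Cr²⁺ is the anode.
E°cell = +0.85 − (−0.40) = +1.25 V; balancing electrons gives n = 2.
ΔG° = −nFE°cell = −(2)(96485)(+1.25) J/mol = −241 kJ/mol.

−241 kJ/mol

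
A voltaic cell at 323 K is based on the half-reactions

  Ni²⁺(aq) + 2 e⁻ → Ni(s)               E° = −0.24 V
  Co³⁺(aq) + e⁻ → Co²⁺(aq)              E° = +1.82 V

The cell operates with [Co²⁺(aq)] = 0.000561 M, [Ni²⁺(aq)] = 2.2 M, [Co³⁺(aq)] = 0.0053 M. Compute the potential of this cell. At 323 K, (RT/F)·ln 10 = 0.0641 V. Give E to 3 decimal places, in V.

The Co³⁺/Co²⁺ couple has the more positive E°, so it is the cathode; Ni²⁺/Ni is the anode.
E°cell = +1.82 − (−0.24) = +2.06 V, with n = 2 electrons transferred.
Balancing gives 2 Co³⁺(aq) + Ni(s) → 2 Co²⁺(aq) + Ni²⁺(aq); hence Q = ([Co²⁺(aq)]^2·[Ni²⁺(aq)]) / [Co³⁺(aq)]^2 = 0.0246 (log Q = −1.608).
E = E° − (0.0641/n)·log Q = +2.06 − (0.0641/2)(−1.608) = +2.112 V.

+2.112 V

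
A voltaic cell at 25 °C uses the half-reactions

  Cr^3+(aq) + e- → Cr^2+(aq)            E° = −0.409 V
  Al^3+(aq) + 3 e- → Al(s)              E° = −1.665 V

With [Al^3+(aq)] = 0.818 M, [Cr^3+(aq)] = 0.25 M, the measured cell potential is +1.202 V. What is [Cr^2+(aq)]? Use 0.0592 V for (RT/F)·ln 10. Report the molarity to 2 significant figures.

Cr³⁺/Cr²⁺ is the cathode (higher E°); E°cell = −0.409 − (−1.665) = +1.256 V with n = 3.
Rearranging E = E° − (0.0592/n)·log Q gives log Q = 3(+1.256 − (+1.202))/0.0592 = 2.736.
For 3 Cr^3+(aq) + Al(s) → 3 Cr^2+(aq) + Al^3+(aq), the reaction quotient is Q = ([Cr^2+(aq)]^3·[Al^3+(aq)]) / [Cr^3+(aq)]^3.
Isolating [Cr^2+(aq)] in Q = 10^{2.736} yields log [Cr^2+(aq)] = 0.339, i.e. 2.2 M.

2.2 M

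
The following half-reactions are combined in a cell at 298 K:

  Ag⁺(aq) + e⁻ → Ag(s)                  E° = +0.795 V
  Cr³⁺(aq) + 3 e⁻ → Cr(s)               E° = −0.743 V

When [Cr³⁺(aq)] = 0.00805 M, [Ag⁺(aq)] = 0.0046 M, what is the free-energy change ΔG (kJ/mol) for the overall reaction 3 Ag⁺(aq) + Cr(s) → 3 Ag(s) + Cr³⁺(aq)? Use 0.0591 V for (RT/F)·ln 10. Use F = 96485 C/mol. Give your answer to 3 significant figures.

With Ag⁺/Ag reduced at the cathode, E°cell = +0.795 − (−0.743) = +1.538 V and n = 3.
Here Q = [Cr³⁺(aq)] / [Ag⁺(aq)]^3 = 8.27×10^4 (log Q = 4.918), giving E = +1.538 − (0.0591/3)·(4.918) = +1.4411 V.
Finally ΔG = −nFE = −(3)(96485 C/mol)(+1.4411 V) = −417 kJ/mol.

−417 kJ/mol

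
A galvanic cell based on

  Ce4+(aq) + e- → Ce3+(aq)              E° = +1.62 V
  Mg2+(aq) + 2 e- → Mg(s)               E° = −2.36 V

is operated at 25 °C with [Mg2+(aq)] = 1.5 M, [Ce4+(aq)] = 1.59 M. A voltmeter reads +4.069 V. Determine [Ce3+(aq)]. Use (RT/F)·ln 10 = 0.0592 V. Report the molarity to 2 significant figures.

The Ce⁴⁺/Ce³⁺ couple has the larger reduction potential, so it is the cathode: E°cell = +1.62 − (−2.36) = +3.98 V and n = 2.
Rearranging E = E° − (0.0592/n)·log Q gives log Q = 2(+3.98 − (+4.069))/0.0592 = −3.007.
Balancing electrons gives 2 Ce4+(aq) + Mg(s) → 2 Ce3+(aq) + Mg2+(aq); thus Q = ([Ce3+(aq)]^2·[Mg2+(aq)]) / [Ce4+(aq)]^2.
Substituting the known concentrations and solving, log [Ce3+(aq)] = −1.390 and [Ce3+(aq)] = 0.041 M.

0.041 M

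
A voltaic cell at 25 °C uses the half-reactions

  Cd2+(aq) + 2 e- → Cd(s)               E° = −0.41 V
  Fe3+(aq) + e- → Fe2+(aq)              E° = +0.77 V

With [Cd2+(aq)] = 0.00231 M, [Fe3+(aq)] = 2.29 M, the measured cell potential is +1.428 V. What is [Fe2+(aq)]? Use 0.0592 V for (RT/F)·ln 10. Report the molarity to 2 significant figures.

With Fe³⁺/Fe²⁺ at the cathode and Cd²⁺/Cd at the anode, E°cell = +0.77 − (−0.41) = +1.18 V (n = 2).
Since E = E° − (0.0592/n)·log Q, log Q = n(E° − E)/0.0592 = −8.378.
The balanced reaction is 2 Fe3+(aq) + Cd(s) → 2 Fe2+(aq) + Cd2+(aq), so Q = ([Fe2+(aq)]^2·[Cd2+(aq)]) / [Fe3+(aq)]^2.
Solving for the unknown gives log [Fe2+(aq)] = −2.511, so [Fe2+(aq)] ≈ 0.0031 M.

0.0031 M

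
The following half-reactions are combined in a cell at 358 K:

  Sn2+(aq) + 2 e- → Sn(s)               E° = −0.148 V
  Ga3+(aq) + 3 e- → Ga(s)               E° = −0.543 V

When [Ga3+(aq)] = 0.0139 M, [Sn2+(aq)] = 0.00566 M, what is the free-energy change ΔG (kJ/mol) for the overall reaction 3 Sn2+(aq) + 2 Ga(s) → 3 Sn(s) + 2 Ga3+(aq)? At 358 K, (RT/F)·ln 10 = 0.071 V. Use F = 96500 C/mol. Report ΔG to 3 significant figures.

−208 kJ/mol

With Sn²⁺/Sn reduced at the cathode, E°cell = −0.148 − (−0.543) = +0.395 V and n = 6.
The reaction quotient is [Ga3+(aq)]^2 / [Sn2+(aq)]^3 = 1.07×10^3; by Nernst, E = +0.395 − (0.071/6)(3.028) = +0.3592 V.
Finally ΔG = −nFE = −(6)(96500 C/mol)(+0.3592 V) = −208 kJ/mol.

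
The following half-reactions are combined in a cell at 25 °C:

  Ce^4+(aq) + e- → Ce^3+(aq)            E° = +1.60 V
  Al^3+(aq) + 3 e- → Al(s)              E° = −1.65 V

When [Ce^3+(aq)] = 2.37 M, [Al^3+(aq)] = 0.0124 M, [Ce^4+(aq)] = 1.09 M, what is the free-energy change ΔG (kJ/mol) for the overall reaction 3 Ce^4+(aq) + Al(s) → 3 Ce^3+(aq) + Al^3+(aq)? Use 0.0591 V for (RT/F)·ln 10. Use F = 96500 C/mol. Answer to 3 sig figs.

With Ce⁴⁺/Ce³⁺ reduced at the cathode, E°cell = +1.60 − (−1.65) = +3.25 V and n = 3.
The reaction quotient is ([Ce^3+(aq)]^3·[Al^3+(aq)]) / [Ce^4+(aq)]^3 = 0.127; by Nernst, E = +3.25 − (0.0591/3)(−0.895) = +3.2676 V.
Finally ΔG = −nFE = −(3)(96500 C/mol)(+3.2676 V) = −946 kJ/mol.

−946 kJ/mol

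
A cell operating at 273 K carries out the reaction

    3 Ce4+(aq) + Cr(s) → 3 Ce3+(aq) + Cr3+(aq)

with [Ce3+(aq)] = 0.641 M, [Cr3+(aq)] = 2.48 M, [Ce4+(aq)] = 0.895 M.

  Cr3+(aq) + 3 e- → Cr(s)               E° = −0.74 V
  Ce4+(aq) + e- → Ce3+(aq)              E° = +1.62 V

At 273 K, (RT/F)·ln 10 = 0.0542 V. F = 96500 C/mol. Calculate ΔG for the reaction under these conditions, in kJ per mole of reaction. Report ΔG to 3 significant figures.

The standard cell potential is +1.62 − (−0.74) = +2.36 V, with n = 3 electrons in the balanced equation.
The reaction quotient is ([Ce3+(aq)]^3·[Cr3+(aq)]) / [Ce4+(aq)]^3 = 0.911; by Nernst, E = +2.36 − (0.0542/3)(−0.040) = +2.3607 V.
Then ΔG = −nFE = −3 × 96500 × +2.3607 J/mol = −683 kJ/mol.

−683 kJ/mol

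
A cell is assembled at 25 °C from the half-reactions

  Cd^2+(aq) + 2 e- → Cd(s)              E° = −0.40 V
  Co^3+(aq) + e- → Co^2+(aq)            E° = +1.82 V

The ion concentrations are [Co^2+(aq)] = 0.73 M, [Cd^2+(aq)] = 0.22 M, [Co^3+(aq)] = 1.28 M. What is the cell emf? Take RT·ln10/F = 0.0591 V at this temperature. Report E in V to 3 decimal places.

+2.254 V

Since E°(Co³⁺/Co²⁺) > E°(Cd²⁺/Cd), Co³⁺/Co²⁺ serves as the cathode.
E°cell = +1.82 − (−0.40) = +2.22 V, with n = 2 electrons transferred.
Balancing gives 2 Co^3+(aq) + Cd(s) → 2 Co^2+(aq) + Cd^2+(aq); hence Q = ([Co^2+(aq)]^2·[Cd^2+(aq)]) / [Co^3+(aq)]^2 = 0.0716 (log Q = −1.145).
Applying E = E° − (RT ln10/nF)·log Q gives +2.22 − (0.0591/2)(−1.145) = +2.254 V.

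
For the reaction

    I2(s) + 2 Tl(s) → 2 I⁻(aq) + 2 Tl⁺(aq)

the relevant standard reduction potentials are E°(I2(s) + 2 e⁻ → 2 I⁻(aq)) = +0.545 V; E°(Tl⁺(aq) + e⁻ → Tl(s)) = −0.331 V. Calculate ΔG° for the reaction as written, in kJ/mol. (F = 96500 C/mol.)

In the reaction as written I2(s) is reduced, so the I₂/I⁻ couple is the cathode and Tl⁺/Tl is the anode.
E°cell = +0.545 − (−0.331) = +0.876 V; balancing electrons gives n = 2.
ΔG° = −nFE°cell = −(2)(96500)(+0.876) J/mol = −169 kJ/mol.

−169 kJ/mol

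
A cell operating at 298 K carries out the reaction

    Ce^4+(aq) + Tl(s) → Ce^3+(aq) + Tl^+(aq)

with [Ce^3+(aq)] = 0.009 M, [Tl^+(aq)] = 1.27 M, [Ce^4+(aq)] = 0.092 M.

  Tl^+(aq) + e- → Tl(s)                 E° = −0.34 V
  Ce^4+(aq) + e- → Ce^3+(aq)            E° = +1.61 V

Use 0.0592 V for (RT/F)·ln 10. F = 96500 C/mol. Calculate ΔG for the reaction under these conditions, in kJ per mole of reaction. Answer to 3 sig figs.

−193 kJ/mol

With Ce⁴⁺/Ce³⁺ reduced at the cathode, E°cell = +1.61 − (−0.34) = +1.95 V and n = 1.
The reaction quotient is ([Ce^3+(aq)]·[Tl^+(aq)]) / [Ce^4+(aq)] = 0.124; by Nernst, E = +1.95 − (0.0592/1)(−0.906) = +2.0036 V.
ΔG = −nFE = −(1)(96500)(+2.0036) J/mol = −193 kJ/mol.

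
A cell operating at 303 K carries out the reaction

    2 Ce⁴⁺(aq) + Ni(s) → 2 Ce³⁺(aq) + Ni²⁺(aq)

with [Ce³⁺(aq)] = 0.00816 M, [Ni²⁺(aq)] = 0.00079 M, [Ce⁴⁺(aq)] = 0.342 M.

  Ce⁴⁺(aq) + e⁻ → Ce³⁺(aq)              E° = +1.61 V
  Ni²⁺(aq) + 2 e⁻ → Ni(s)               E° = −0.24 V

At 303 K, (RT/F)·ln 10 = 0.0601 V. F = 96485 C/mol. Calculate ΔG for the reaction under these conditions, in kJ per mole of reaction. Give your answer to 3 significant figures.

With Ce⁴⁺/Ce³⁺ reduced at the cathode, E°cell = +1.61 − (−0.24) = +1.85 V and n = 2.
The reaction quotient is ([Ce³⁺(aq)]^2·[Ni²⁺(aq)]) / [Ce⁴⁺(aq)]^2 = 4.5×10^−7; by Nernst, E = +1.85 − (0.0601/2)(−6.347) = +2.0407 V.
Finally ΔG = −nFE = −(2)(96485 C/mol)(+2.0407 V) = −394 kJ/mol.

−394 kJ/mol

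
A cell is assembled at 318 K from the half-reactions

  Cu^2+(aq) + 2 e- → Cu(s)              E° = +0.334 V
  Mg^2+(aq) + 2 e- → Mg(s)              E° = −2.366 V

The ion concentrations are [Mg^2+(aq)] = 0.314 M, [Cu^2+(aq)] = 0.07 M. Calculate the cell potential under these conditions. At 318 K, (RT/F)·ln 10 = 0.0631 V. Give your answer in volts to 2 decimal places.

+2.68 V

The Cu²⁺/Cu couple has the more positive E°, so it is the cathode; Mg²⁺/Mg is the anode.
The standard potential is +0.334 − (−2.366) = +2.700 V and the balanced reaction transfers n = 2 electrons.
For the overall reaction Cu^2+(aq) + Mg(s) → Cu(s) + Mg^2+(aq), Q = [Mg^2+(aq)] / [Cu^2+(aq)] = 4.49, giving log Q = 0.652.
E = E° − (0.0631/n)·log Q = +2.700 − (0.0631/2)(0.652) = +2.68 V.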